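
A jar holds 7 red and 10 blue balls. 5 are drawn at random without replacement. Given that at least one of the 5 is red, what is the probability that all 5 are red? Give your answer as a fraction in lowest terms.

3/848

Work in counts. Selections with at least one red: C(17,5) − C(10,5) = 6188 − 252 = 5936.
Of those, selections where all 5 are red: C(7,5) = 21.
Conditional probability = 21/5936 = 3/848.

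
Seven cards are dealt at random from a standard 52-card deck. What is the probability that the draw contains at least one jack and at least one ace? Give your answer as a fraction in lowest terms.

There are C(52,7) = 133784560 possible draws.
By inclusion-exclusion on the complements, draws missing all jacks or all aces: C(48,7) + C(48,7) − C(44,7) = 73629072 + 73629072 − 38320568 = 108937576.
So draws with at least one of each: 133784560 − 108937576 = 24846984, probability 24846984/133784560 = 3105873/16723070.

3105873/16723070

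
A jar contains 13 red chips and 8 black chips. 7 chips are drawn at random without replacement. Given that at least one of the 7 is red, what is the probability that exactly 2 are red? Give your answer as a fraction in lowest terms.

Work in counts. Selections with at least one red: C(21,7) − C(8,7) = 116280 − 8 = 116272.
Of those, selections where exactly 2 are red: C(13,2)·C(8,5) = 78·56 = 4368.
Conditional probability = 4368/116272 = 21/559.

21/559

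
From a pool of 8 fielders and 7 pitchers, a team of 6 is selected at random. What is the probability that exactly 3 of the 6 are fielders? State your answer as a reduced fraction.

The sample space is all 6-subsets of the 15: C(15,6) = 5005.
Selections with exactly 3 fielders: choose 3 of the 8 fielders and 3 of the 7 pitchers, C(8,3)·C(7,3) = 56·35 = 1960.
Probability = 1960/5005 = 56/143.

56/143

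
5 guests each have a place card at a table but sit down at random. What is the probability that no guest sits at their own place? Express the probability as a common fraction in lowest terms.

There are 5! = 120 seatings.
By inclusion-exclusion, seatings with no fixed points: C(5,0)·5! − C(5,1)·4! + C(5,2)·3! − C(5,3)·2! + C(5,4)·1! − C(5,5)·0! = 44.
Probability = 44/120 = 11/30.

11/30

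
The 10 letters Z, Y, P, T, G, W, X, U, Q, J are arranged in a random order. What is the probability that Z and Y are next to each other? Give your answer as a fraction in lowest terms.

1/5

There are 10! = 3628800 arrangements.
Treat Z and Y as a block: 9! arrangements of the blocks × 2 orders within the block = 2·362880 = 725760.
Probability = 725760/3628800 = 1/5.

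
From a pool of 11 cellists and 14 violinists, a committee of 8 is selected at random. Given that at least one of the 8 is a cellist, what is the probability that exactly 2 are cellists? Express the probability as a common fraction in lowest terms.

Work in counts. Selections with at least one cellist: C(25,8) − C(14,8) = 1081575 − 3003 = 1078572.
Of those, selections where exactly 2 are cellists: C(11,2)·C(14,6) = 55·3003 = 165165.
Conditional probability = 165165/1078572 = 5005/32684.

5005/32684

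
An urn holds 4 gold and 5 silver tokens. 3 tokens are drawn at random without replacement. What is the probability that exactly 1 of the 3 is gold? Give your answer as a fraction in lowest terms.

There are C(9,3) = 84 ways to choose 3 from 9.
Selections with exactly 1 gold: choose 1 of the 4 gold and 2 of the 5 silver, C(4,1)·C(5,2) = 4·10 = 40.
Probability = 40/84 = 10/21.

10/21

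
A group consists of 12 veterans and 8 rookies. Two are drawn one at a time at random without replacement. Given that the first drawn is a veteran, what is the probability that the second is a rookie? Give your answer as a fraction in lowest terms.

8/19

After removing one veteran, 19 remain: 11 veterans and 8 rookies.
So the probability the next is a rookie is 8/19.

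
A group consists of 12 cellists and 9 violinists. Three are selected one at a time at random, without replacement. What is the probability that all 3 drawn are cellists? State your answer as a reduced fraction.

22/133

Multiply the conditional probabilities at each draw: 12/21 · 11/20 · 10/19 = 1320/7980 = 22/133.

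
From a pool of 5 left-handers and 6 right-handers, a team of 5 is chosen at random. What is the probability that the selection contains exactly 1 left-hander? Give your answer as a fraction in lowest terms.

25/154

There are C(11,5) = 462 ways to choose 5 from 11.
Selections with exactly 1 left-hander: choose 1 of the 5 left-handers and 4 of the 6 right-handers, C(5,1)·C(6,4) = 5·15 = 75.
Probability = 75/462 = 25/154.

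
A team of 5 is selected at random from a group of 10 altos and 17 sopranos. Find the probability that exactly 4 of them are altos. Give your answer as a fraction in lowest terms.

119/2691

There are C(27,5) = 80730 ways to choose 5 from 27.
Selections with exactly 4 altos: choose 4 of the 10 altos and 1 of the 17 sopranos, C(10,4)·C(17,1) = 210·17 = 3570.
Probability = 3570/80730 = 119/2691.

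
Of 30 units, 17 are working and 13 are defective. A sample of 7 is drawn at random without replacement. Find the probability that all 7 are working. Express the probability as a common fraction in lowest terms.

There are C(30,7) = 2035800 possible selections.
Selections with all working: C(17,7) = 19448.
Probability = 19448/2035800 = 187/19575.

187/19575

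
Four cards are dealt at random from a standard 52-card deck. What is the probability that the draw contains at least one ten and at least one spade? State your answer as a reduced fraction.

There are C(52,4) = 270725 possible draws.
By inclusion-exclusion on the complements, draws missing all tens or all spades: C(48,4) + C(39,4) − C(36,4) = 194580 + 82251 − 58905 = 217926.
So draws with at least one of each: 270725 − 217926 = 52799, probability 52799/270725.

52799/270725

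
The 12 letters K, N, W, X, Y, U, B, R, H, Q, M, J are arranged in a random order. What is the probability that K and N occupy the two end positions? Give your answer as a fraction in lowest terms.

There are 12! = 479001600 arrangements.
Place K and N at the ends in 2 ways, arrange the remaining 10 in 10! = 3628800 ways: 2·3628800 = 7257600.
Probability = 7257600/479001600 = 1/66.

1/66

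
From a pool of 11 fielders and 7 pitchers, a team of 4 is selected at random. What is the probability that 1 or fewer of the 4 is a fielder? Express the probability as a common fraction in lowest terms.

There are C(18,4) = 3060 ways to choose the 4.
Favorable selections (1 or fewer fielder): C(11,0)·C(7,4) + C(11,1)·C(7,3) = 35 + 385 = 420.
Probability = 420/3060 = 7/51.

7/51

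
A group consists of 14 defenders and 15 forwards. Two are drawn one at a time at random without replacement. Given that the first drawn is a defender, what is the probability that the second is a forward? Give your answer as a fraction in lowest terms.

After removing one defender, 28 remain: 13 defenders and 15 forwards.
So the probability the next is a forward is 15/28.

15/28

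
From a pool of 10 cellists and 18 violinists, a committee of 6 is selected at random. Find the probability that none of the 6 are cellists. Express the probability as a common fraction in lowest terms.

17/345

There are C(28,6) = 376740 possible selections.
Selections with no cellists (all violinists): C(18,6) = 18564.
Probability = 18564/376740 = 17/345.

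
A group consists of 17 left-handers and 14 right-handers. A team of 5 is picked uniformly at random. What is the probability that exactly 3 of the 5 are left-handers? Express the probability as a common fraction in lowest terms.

8840/24273

Total number of selections: C(31,5) = 169911.
Selections with exactly 3 left-handers: choose 3 of the 17 left-handers and 2 of the 14 right-handers, C(17,3)·C(14,2) = 680·91 = 61880.
Probability = 61880/169911 = 8840/24273.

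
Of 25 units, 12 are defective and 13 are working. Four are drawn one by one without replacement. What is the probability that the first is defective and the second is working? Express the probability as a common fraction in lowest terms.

13/50

Multiply the conditional probabilities at each draw: 12/25 · 13/24 = 156/600 = 13/50.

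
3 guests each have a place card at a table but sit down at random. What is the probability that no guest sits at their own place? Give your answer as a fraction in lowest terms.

1/3

There are 3! = 6 seatings.
By inclusion-exclusion, seatings with no fixed points: C(3,0)·3! − C(3,1)·2! + C(3,2)·1! − C(3,3)·0! = 2.
Probability = 2/6 = 1/3.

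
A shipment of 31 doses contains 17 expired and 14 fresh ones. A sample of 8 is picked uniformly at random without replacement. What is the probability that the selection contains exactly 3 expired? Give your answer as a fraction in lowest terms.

The sample space is all 8-subsets of the 31: C(31,8) = 7888725.
Selections with exactly 3 expired: choose 3 of the 17 expired and 5 of the 14 fresh, C(17,3)·C(14,5) = 680·2002 = 1361360.
Probability = 1361360/7888725 = 20944/121365.

20944/121365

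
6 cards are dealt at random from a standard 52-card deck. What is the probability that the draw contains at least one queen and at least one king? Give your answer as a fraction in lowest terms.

718637/5089630

There are C(52,6) = 20358520 possible draws.
By inclusion-exclusion on the complements, draws missing all queens or all kings: C(48,6) + C(48,6) − C(44,6) = 12271512 + 12271512 − 7059052 = 17483972.
So draws with at least one of each: 20358520 − 17483972 = 2874548, probability 2874548/20358520 = 718637/5089630.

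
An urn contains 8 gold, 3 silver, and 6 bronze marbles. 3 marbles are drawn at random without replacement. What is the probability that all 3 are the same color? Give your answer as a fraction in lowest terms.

There are C(17,3) = 680 ways to draw 3 marbles.
All same color: C(8,3) + C(3,3) + C(6,3) = 56 + 1 + 20 = 77.
Probability = 77/680.

77/680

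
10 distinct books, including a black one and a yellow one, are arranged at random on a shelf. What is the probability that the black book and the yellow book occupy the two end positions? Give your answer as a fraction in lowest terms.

1/45

There are 10! = 3628800 arrangements.
Place the black book and the yellow book at the ends in 2 ways, arrange the remaining 8 in 8! = 40320 ways: 2·40320 = 80640.
Probability = 80640/3628800 = 1/45.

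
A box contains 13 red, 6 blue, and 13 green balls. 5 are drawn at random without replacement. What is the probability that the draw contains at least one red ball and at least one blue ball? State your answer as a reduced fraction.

125255/201376

There are C(32,5) = 201376 possible draws.
By inclusion-exclusion on the complements, draws missing all red or all blue: C(19,5) + C(26,5) − C(13,5) = 11628 + 65780 − 1287 = 76121.
So draws with at least one of each: 201376 − 76121 = 125255, probability 125255/201376.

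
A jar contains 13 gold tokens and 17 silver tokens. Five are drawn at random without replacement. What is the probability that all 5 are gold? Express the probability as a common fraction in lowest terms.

There are C(30,5) = 142506 possible selections.
Selections with all gold: C(13,5) = 1287.
Probability = 1287/142506 = 11/1218.

11/1218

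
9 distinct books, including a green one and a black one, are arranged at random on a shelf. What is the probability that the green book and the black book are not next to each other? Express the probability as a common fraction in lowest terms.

7/9

There are 9! = 362880 arrangements.
Arrangements with the green book and the black book adjacent: 2·8! = 80640.
So not adjacent: 362880 − 80640 = 282240, probability 282240/362880 = 7/9.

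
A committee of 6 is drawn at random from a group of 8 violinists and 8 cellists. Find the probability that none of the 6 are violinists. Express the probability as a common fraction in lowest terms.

1/286

There are C(16,6) = 8008 possible selections.
Selections with no violinists (all cellists): C(8,6) = 28.
Probability = 28/8008 = 1/286.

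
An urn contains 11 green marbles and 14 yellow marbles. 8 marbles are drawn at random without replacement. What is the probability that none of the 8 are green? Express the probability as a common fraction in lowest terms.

There are C(25,8) = 1081575 possible selections.
Selections with no green (all yellow): C(14,8) = 3003.
Probability = 3003/1081575 = 91/32775.

91/32775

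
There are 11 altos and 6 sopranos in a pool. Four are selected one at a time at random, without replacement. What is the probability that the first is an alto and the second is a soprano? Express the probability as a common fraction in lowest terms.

Multiply the conditional probabilities at each draw: 11/17 · 6/16 = 66/272 = 33/136.

33/136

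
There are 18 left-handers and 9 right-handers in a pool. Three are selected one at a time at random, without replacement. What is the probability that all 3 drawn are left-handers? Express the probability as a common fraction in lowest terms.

Multiply the conditional probabilities at each draw: 18/27 · 17/26 · 16/25 = 4896/17550 = 272/975.

272/975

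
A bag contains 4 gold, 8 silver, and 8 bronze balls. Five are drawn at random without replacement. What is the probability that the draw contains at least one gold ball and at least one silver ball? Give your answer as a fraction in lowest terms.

There are C(20,5) = 15504 possible draws.
By inclusion-exclusion on the complements, draws missing all gold or all silver: C(16,5) + C(12,5) − C(8,5) = 4368 + 792 − 56 = 5104.
So draws with at least one of each: 15504 − 5104 = 10400, probability 10400/15504 = 650/969.

650/969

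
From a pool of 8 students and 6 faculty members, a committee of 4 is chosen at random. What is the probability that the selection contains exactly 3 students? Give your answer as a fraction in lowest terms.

There are C(14,4) = 1001 ways to choose 4 from 14.
Selections with exactly 3 students: choose 3 of the 8 students and 1 of the 6 faculty members, C(8,3)·C(6,1) = 56·6 = 336.
Probability = 336/1001 = 48/143.

48/143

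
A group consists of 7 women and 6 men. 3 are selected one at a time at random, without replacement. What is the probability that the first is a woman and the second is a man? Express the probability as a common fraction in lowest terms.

Multiply the conditional probabilities at each draw: 7/13 · 6/12 = 42/156 = 7/26.

7/26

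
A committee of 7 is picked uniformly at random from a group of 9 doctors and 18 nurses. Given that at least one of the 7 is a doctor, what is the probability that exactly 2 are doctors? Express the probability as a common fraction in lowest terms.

Work in counts. Selections with at least one doctor: C(27,7) − C(18,7) = 888030 − 31824 = 856206.
Of those, selections where exactly 2 are doctors: C(9,2)·C(18,5) = 36·8568 = 308448.
Conditional probability = 308448/856206 = 17136/47567.

17136/47567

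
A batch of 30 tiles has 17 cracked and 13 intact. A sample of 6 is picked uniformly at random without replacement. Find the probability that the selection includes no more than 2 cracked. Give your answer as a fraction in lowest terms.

1859/9135

There are C(30,6) = 593775 ways to choose the 6.
Favorable selections (no more than 2 cracked): C(17,0)·C(13,6) + C(17,1)·C(13,5) + C(17,2)·C(13,4) = 1716 + 21879 + 97240 = 120835.
Probability = 120835/593775 = 1859/9135.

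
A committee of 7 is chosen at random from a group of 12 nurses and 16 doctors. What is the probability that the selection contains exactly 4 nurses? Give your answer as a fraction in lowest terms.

70/299

The sample space is all 7-subsets of the 28: C(28,7) = 1184040.
Selections with exactly 4 nurses: choose 4 of the 12 nurses and 3 of the 16 doctors, C(12,4)·C(16,3) = 495·560 = 277200.
Probability = 277200/1184040 = 70/299.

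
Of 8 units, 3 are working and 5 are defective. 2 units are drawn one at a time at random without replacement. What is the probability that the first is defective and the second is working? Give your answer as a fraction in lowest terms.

Multiply the conditional probabilities at each draw: 5/8 · 3/7 = 15/56.

15/56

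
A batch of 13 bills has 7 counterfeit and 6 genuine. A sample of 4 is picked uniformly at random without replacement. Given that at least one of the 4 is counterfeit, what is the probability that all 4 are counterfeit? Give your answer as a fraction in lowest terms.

1/20

Work in counts. Selections with at least one counterfeit: C(13,4) − C(6,4) = 715 − 15 = 700.
Of those, selections where all 4 are counterfeit: C(7,4) = 35.
Conditional probability = 35/700 = 1/20.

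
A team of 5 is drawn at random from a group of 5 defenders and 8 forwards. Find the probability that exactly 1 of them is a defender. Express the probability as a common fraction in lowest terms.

There are C(13,5) = 1287 ways to choose 5 from 13.
Selections with exactly 1 defender: choose 1 of the 5 defenders and 4 of the 8 forwards, C(5,1)·C(8,4) = 5·70 = 350.
Probability = 350/1287.

350/1287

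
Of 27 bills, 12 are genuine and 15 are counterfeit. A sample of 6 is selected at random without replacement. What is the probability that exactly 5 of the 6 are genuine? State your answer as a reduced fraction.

12/299

The sample space is all 6-subsets of the 27: C(27,6) = 296010.
Selections with exactly 5 genuine: choose 5 of the 12 genuine and 1 of the 15 counterfeit, C(12,5)·C(15,1) = 792·15 = 11880.
Probability = 11880/296010 = 12/299.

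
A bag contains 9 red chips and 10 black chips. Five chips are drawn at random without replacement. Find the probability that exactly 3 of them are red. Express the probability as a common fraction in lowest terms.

The sample space is all 5-subsets of the 19: C(19,5) = 11628.
Selections with exactly 3 red: choose 3 of the 9 red and 2 of the 10 black, C(9,3)·C(10,2) = 84·45 = 3780.
Probability = 3780/11628 = 105/323.

105/323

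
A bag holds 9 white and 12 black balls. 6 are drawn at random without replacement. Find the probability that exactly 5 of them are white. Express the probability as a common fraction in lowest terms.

9/323

The sample space is all 6-subsets of the 21: C(21,6) = 54264.
Selections with exactly 5 white: choose 5 of the 9 white and 1 of the 12 black, C(9,5)·C(12,1) = 126·12 = 1512.
Probability = 1512/54264 = 9/323.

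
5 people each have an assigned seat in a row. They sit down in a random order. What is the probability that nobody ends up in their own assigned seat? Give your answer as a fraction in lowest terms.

There are 5! = 120 seatings.
By inclusion-exclusion, seatings with no fixed points: C(5,0)·5! − C(5,1)·4! + C(5,2)·3! − C(5,3)·2! + C(5,4)·1! − C(5,5)·0! = 44.
Probability = 44/120 = 11/30.

11/30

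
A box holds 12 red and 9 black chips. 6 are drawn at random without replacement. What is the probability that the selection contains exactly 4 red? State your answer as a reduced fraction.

1485/4522

Total number of selections: C(21,6) = 54264.
Selections with exactly 4 red: choose 4 of the 12 red and 2 of the 9 black, C(12,4)·C(9,2) = 495·36 = 17820.
Probability = 17820/54264 = 1485/4522.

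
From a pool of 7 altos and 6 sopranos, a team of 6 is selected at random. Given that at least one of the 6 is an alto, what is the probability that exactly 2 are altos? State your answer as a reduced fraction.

Work in counts. Selections with at least one alto: C(13,6) − C(6,6) = 1716 − 1 = 1715.
Of those, selections where exactly 2 are altos: C(7,2)·C(6,4) = 21·15 = 315.
Conditional probability = 315/1715 = 9/49.

9/49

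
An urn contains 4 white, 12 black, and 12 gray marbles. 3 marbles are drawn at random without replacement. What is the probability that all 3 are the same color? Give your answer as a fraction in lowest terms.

There are C(28,3) = 3276 ways to draw 3 marbles.
All same color: C(4,3) + C(12,3) + C(12,3) = 4 + 220 + 220 = 444.
Probability = 444/3276 = 37/273.

37/273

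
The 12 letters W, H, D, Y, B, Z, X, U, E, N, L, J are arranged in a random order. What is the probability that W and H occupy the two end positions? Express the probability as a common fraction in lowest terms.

There are 12! = 479001600 arrangements.
Place W and H at the ends in 2 ways, arrange the remaining 10 in 10! = 3628800 ways: 2·3628800 = 7257600.
Probability = 7257600/479001600 = 1/66.

1/66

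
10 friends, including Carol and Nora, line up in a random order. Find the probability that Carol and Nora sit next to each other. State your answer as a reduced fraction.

There are 10! = 3628800 arrangements.
Treat Carol and Nora as a block: 9! arrangements of the blocks × 2 orders within the block = 2·362880 = 725760.
Probability = 725760/3628800 = 1/5.

1/5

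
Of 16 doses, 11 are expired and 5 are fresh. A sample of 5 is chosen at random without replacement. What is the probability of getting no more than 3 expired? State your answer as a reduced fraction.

47/91

There are C(16,5) = 4368 ways to choose the 5.
Count the complement (more than 3 expired): C(11,4)·C(5,1) + C(11,5)·C(5,0) = 1650 + 462 = 2112.
Probability = 1 − 2112/4368 = 2256/4368 = 47/91.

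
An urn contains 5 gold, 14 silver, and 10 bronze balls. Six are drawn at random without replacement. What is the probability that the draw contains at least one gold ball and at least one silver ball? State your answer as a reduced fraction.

47947/67860

There are C(29,6) = 475020 possible draws.
By inclusion-exclusion on the complements, draws missing all gold or all silver: C(24,6) + C(15,6) − C(10,6) = 134596 + 5005 − 210 = 139391.
So draws with at least one of each: 475020 − 139391 = 335629, probability 335629/475020 = 47947/67860.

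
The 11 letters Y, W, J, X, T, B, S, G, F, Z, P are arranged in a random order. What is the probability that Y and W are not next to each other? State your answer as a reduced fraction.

There are 11! = 39916800 arrangements.
Arrangements with Y and W adjacent: 2·10! = 7257600.
So not adjacent: 39916800 − 7257600 = 32659200, probability 32659200/39916800 = 9/11.

9/11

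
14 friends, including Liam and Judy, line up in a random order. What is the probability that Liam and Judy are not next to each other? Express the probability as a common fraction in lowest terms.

6/7

There are 14! = 87178291200 arrangements.
Arrangements with Liam and Judy adjacent: 2·13! = 12454041600.
So not adjacent: 87178291200 − 12454041600 = 74724249600, probability 74724249600/87178291200 = 6/7.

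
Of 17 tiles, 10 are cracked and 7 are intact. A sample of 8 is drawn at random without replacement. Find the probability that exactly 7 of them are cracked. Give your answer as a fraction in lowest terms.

84/2431

Total number of selections: C(17,8) = 24310.
Selections with exactly 7 cracked: choose 7 of the 10 cracked and 1 of the 7 intact, C(10,7)·C(7,1) = 120·7 = 840.
Probability = 840/24310 = 84/2431.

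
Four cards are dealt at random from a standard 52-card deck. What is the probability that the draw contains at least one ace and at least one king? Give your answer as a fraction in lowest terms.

1332/20825

There are C(52,4) = 270725 possible draws.
By inclusion-exclusion on the complements, draws missing all aces or all kings: C(48,4) + C(48,4) − C(44,4) = 194580 + 194580 − 135751 = 253409.
So draws with at least one of each: 270725 − 253409 = 17316, probability 17316/270725 = 1332/20825.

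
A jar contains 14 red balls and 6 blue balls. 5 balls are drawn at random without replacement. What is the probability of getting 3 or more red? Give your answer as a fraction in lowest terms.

3367/3876

Total selections: C(20,5) = 15504.
Favorable selections (3 or more red): C(14,3)·C(6,2) + C(14,4)·C(6,1) + C(14,5)·C(6,0) = 5460 + 6006 + 2002 = 13468.
Probability = 13468/15504 = 3367/3876.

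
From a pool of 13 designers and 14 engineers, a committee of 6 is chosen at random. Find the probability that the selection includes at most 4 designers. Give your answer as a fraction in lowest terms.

14/15

Total selections: C(27,6) = 296010.
Count the complement (more than 4 designers): C(13,5)·C(14,1) + C(13,6)·C(14,0) = 18018 + 1716 = 19734.
Probability = 1 − 19734/296010 = 276276/296010 = 14/15.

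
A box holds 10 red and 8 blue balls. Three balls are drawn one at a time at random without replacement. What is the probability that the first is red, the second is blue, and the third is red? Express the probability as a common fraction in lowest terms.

Multiply the conditional probabilities at each draw: 10/18 · 8/17 · 9/16 = 720/4896 = 5/34.

5/34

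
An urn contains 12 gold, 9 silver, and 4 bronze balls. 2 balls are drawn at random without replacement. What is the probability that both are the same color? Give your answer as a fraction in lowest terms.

There are C(25,2) = 300 ways to draw 2 balls.
All same color: C(12,2) + C(9,2) + C(4,2) = 66 + 36 + 6 = 108.
Probability = 108/300 = 9/25.

9/25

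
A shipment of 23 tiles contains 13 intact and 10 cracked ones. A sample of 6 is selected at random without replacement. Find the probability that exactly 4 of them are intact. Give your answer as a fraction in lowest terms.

975/3059

There are C(23,6) = 100947 ways to choose 6 from 23.
Selections with exactly 4 intact: choose 4 of the 13 intact and 2 of the 10 cracked, C(13,4)·C(10,2) = 715·45 = 32175.
Probability = 32175/100947 = 975/3059.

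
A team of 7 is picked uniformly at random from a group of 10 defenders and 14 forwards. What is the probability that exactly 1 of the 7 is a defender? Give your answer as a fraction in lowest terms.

455/5244

There are C(24,7) = 346104 ways to choose 7 from 24.
Selections with exactly 1 defender: choose 1 of the 10 defenders and 6 of the 14 forwards, C(10,1)·C(14,6) = 10·3003 = 30030.
Probability = 30030/346104 = 455/5244.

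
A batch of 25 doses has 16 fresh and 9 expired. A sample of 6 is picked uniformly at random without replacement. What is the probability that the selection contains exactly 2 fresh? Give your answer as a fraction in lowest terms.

The sample space is all 6-subsets of the 25: C(25,6) = 177100.
Selections with exactly 2 fresh: choose 2 of the 16 fresh and 4 of the 9 expired, C(16,2)·C(9,4) = 120·126 = 15120.
Probability = 15120/177100 = 108/1265.

108/1265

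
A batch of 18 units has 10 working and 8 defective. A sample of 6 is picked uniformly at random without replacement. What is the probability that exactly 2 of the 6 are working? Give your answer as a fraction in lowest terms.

The sample space is all 6-subsets of the 18: C(18,6) = 18564.
Selections with exactly 2 working: choose 2 of the 10 working and 4 of the 8 defective, C(10,2)·C(8,4) = 45·70 = 3150.
Probability = 3150/18564 = 75/442.

75/442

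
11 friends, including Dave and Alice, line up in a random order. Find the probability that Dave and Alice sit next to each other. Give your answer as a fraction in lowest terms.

2/11

There are 11! = 39916800 arrangements.
Treat Dave and Alice as a block: 10! arrangements of the blocks × 2 orders within the block = 2·3628800 = 7257600.
Probability = 7257600/39916800 = 2/11.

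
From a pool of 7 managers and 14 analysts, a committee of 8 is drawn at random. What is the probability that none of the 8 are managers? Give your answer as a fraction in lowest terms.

143/9690

There are C(21,8) = 203490 possible selections.
Selections with no managers (all analysts): C(14,8) = 3003.
Probability = 3003/203490 = 143/9690.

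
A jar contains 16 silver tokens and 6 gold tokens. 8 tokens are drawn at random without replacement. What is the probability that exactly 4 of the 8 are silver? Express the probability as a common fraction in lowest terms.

910/10659

There are C(22,8) = 319770 ways to choose 8 from 22.
Selections with exactly 4 silver: choose 4 of the 16 silver and 4 of the 6 gold, C(16,4)·C(6,4) = 1820·15 = 27300.
Probability = 27300/319770 = 910/10659.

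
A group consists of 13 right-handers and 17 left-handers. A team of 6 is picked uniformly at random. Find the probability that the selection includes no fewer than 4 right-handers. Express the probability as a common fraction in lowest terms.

Total selections: C(30,6) = 593775.
Favorable selections (no fewer than 4 right-handers): C(13,4)·C(17,2) + C(13,5)·C(17,1) + C(13,6)·C(17,0) = 97240 + 21879 + 1716 = 120835.
Probability = 120835/593775 = 1859/9135.

1859/9135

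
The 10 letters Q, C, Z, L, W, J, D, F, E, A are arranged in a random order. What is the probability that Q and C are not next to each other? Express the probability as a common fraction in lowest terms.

4/5

There are 10! = 3628800 arrangements.
Arrangements with Q and C adjacent: 2·9! = 725760.
So not adjacent: 3628800 − 725760 = 2903040, probability 2903040/3628800 = 4/5.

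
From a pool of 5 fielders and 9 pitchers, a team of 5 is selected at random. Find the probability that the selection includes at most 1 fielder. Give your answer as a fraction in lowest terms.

54/143

There are C(14,5) = 2002 ways to choose the 5.
Favorable selections (at most 1 fielder): C(5,0)·C(9,5) + C(5,1)·C(9,4) = 126 + 630 = 756.
Probability = 756/2002 = 54/143.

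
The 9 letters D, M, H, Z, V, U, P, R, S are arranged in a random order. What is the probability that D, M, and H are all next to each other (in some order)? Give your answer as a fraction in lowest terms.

There are 9! = 362880 arrangements.
Treat the three as one block: 7! placements × 3! orders within the block = 5040·6 = 30240.
Probability = 30240/362880 = 1/12.

1/12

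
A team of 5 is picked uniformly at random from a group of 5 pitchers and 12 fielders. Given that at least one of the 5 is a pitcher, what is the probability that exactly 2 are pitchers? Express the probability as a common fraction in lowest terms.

550/1349

Work in counts. Selections with at least one pitcher: C(17,5) − C(12,5) = 6188 − 792 = 5396.
Of those, selections where exactly 2 are pitchers: C(5,2)·C(12,3) = 10·220 = 2200.
Conditional probability = 2200/5396 = 550/1349.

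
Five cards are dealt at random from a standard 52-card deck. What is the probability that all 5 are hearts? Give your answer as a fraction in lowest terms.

There are C(52,5) = 2598960 possible 5-card hands.
Hands that are all hearts: C(13,5) = 1287.
Probability = 1287/2598960 = 33/66640.

33/66640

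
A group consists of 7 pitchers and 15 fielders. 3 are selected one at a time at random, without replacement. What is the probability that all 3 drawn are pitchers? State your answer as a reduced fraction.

1/44

Multiply the conditional probabilities at each draw: 7/22 · 6/21 · 5/20 = 210/9240 = 1/44.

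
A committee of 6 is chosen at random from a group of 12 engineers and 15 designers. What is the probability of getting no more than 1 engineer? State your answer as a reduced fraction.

Total selections: C(27,6) = 296010.
Favorable selections (no more than 1 engineer): C(12,0)·C(15,6) + C(12,1)·C(15,5) = 5005 + 36036 = 41041.
Probability = 41041/296010 = 287/2070.

287/2070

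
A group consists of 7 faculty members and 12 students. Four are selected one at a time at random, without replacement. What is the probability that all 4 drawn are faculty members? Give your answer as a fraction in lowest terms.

Multiply the conditional probabilities at each draw: 7/19 · 6/18 · 5/17 · 4/16 = 840/93024 = 35/3876.

35/3876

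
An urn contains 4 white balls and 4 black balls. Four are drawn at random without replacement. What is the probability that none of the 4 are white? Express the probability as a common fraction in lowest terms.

1/70

There are C(8,4) = 70 possible selections.
Selections with no white (all black): C(4,4) = 1.
Probability = 1/70.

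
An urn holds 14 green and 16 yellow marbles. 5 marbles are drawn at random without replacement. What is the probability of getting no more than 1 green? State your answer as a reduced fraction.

There are C(30,5) = 142506 ways to choose the 5.
Favorable selections (no more than 1 green): C(14,0)·C(16,5) + C(14,1)·C(16,4) = 4368 + 25480 = 29848.
Probability = 29848/142506 = 164/783.

164/783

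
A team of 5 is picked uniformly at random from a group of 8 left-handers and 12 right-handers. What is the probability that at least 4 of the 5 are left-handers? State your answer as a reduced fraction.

56/969

Total selections: C(20,5) = 15504.
Favorable selections (at least 4 left-handers): C(8,4)·C(12,1) + C(8,5)·C(12,0) = 840 + 56 = 896.
Probability = 896/15504 = 56/969.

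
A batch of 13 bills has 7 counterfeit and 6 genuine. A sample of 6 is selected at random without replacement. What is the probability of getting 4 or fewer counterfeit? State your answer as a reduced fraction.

There are C(13,6) = 1716 ways to choose the 6.
Count the complement (more than 4 counterfeit): C(7,5)·C(6,1) + C(7,6)·C(6,0) = 126 + 7 = 133.
Probability = 1 − 133/1716 = 1583/1716.

1583/1716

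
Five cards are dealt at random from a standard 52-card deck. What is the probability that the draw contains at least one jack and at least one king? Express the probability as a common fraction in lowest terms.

There are C(52,5) = 2598960 possible draws.
By inclusion-exclusion on the complements, draws missing all jacks or all kings: C(48,5) + C(48,5) − C(44,5) = 1712304 + 1712304 − 1086008 = 2338600.
So draws with at least one of each: 2598960 − 2338600 = 260360, probability 260360/2598960 = 6509/64974.

6509/64974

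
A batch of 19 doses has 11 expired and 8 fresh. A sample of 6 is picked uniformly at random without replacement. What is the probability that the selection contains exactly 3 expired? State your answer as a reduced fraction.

The sample space is all 6-subsets of the 19: C(19,6) = 27132.
Selections with exactly 3 expired: choose 3 of the 11 expired and 3 of the 8 fresh, C(11,3)·C(8,3) = 165·56 = 9240.
Probability = 9240/27132 = 110/323.

110/323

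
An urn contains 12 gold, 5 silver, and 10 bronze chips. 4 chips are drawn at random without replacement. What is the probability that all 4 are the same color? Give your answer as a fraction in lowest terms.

There are C(27,4) = 17550 ways to draw 4 chips.
All same color: C(12,4) + C(5,4) + C(10,4) = 495 + 5 + 210 = 710.
Probability = 710/17550 = 71/1755.

71/1755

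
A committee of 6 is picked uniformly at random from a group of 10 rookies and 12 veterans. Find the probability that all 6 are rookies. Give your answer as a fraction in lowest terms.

There are C(22,6) = 74613 possible selections.
Selections with all rookies: C(10,6) = 210.
Probability = 210/74613 = 10/3553.

10/3553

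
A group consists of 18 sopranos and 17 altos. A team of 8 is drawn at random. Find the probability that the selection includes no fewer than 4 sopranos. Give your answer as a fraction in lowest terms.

1239/1798

There are C(35,8) = 23535820 ways to choose the 8.
Favorable selections (no fewer than 4 sopranos): C(18,4)·C(17,4) + C(18,5)·C(17,3) + C(18,6)·C(17,2) + C(18,7)·C(17,1) + C(18,8)·C(17,0) = 7282800 + 5826240 + 2524704 + 541008 + 43758 = 16218510.
Probability = 16218510/23535820 = 1239/1798.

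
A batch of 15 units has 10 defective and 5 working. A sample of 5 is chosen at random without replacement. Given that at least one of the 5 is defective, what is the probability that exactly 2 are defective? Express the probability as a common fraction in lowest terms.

225/1501

Work in counts. Selections with at least one defective: C(15,5) − C(5,5) = 3003 − 1 = 3002.
Of those, selections where exactly 2 are defective: C(10,2)·C(5,3) = 45·10 = 450.
Conditional probability = 450/3002 = 225/1501.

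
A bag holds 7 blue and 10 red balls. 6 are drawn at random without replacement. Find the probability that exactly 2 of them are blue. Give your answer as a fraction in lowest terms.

315/884

Total number of selections: C(17,6) = 12376.
Selections with exactly 2 blue: choose 2 of the 7 blue and 4 of the 10 red, C(7,2)·C(10,4) = 21·210 = 4410.
Probability = 4410/12376 = 315/884.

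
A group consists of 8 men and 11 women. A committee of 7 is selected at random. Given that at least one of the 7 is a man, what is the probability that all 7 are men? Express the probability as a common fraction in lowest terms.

4/25029

Work in counts. Selections with at least one man: C(19,7) − C(11,7) = 50388 − 330 = 50058.
Of those, selections where all 7 are men: C(8,7) = 8.
Conditional probability = 8/50058 = 4/25029.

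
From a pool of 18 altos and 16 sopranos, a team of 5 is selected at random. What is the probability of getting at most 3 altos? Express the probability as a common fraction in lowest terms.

There are C(34,5) = 278256 ways to choose the 5.
Favorable selections (at most 3 altos): C(18,0)·C(16,5) + C(18,1)·C(16,4) + C(18,2)·C(16,3) + C(18,3)·C(16,2) = 4368 + 32760 + 85680 + 97920 = 220728.
Probability = 220728/278256 = 541/682.

541/682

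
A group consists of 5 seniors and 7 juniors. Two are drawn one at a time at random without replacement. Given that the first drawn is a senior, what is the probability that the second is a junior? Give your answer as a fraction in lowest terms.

After removing one senior, 11 remain: 4 seniors and 7 juniors.
So the probability the next is a junior is 7/11.

7/11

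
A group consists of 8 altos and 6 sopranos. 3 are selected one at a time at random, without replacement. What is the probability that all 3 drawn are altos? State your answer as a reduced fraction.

Multiply the conditional probabilities at each draw: 8/14 · 7/13 · 6/12 = 336/2184 = 2/13.

2/13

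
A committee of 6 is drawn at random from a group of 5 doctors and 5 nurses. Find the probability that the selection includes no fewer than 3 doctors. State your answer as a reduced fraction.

31/42

Total selections: C(10,6) = 210.
Count the complement (fewer than 3 doctors): C(5,1)·C(5,5) + C(5,2)·C(5,4) = 5 + 50 = 55.
Probability = 1 − 55/210 = 155/210 = 31/42.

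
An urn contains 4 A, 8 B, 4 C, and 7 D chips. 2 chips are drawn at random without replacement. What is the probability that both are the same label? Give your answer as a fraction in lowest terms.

There are C(23,2) = 253 ways to draw 2 chips.
All same label: C(4,2) + C(8,2) + C(4,2) + C(7,2) = 6 + 28 + 6 + 21 = 61.
Probability = 61/253.

61/253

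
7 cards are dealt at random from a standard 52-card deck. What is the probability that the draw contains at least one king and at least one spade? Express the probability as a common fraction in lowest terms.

53122231/133784560

There are C(52,7) = 133784560 possible draws.
By inclusion-exclusion on the complements, draws missing all kings or all spades: C(48,7) + C(39,7) − C(36,7) = 73629072 + 15380937 − 8347680 = 80662329.
So draws with at least one of each: 133784560 − 80662329 = 53122231, probability 53122231/133784560.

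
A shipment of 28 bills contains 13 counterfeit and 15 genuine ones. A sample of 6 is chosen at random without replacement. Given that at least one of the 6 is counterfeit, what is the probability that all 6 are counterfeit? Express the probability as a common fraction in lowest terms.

132/28595

Work in counts. Selections with at least one counterfeit: C(28,6) − C(15,6) = 376740 − 5005 = 371735.
Of those, selections where all 6 are counterfeit: C(13,6) = 1716.
Conditional probability = 1716/371735 = 132/28595.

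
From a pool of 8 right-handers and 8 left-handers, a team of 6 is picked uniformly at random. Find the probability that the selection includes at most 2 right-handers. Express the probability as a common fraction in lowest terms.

Total selections: C(16,6) = 8008.
Favorable selections (at most 2 right-handers): C(8,0)·C(8,6) + C(8,1)·C(8,5) + C(8,2)·C(8,4) = 28 + 448 + 1960 = 2436.
Probability = 2436/8008 = 87/286.

87/286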